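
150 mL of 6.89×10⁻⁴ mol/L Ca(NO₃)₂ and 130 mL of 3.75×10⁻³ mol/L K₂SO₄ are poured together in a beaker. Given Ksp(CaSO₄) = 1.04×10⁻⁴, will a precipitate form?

No

Total volume after mixing = 150 + 130 = 280 mL.
[Ca²⁺] = (6.89×10⁻⁴)(150)/280 = 3.69×10⁻⁴ mol/L
[SO₄²⁻] = (3.75×10⁻³)(130)/280 = 1.74×10⁻³ mol/L
Q = [Ca²⁺][SO₄²⁻] = 6.43×10⁻⁷
Q = 6.43×10⁻⁷ < Ksp = 1.04×10⁻⁴, so the solution is unsaturated and no precipitate forms.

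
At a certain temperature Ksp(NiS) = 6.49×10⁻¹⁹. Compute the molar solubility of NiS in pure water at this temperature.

8.06×10⁻¹⁰ M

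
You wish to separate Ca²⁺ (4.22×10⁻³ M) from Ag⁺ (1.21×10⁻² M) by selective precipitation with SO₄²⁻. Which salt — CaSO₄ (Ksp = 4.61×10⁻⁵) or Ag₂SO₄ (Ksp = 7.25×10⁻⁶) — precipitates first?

CaSO₄

Precipitation of each salt begins when its ion product equals Ksp.
For CaSO₄: [SO₄²⁻] = (Ksp/[Ca²⁺]) = 1.09×10⁻² M
For Ag₂SO₄: [SO₄²⁻] = (Ksp/[Ag⁺]^2) = 4.95×10⁻² M
Since CaSO₄ needs less SO₄²⁻ to reach saturation, it precipitates first.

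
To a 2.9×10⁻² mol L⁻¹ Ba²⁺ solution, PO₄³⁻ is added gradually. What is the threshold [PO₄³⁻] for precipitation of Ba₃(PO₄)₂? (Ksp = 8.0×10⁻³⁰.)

5.7×10⁻¹³ M

Precipitation begins when Q = Ksp.
Ba₃(PO₄)₂(s) ⇌ 3 Ba²⁺(aq) + 2 PO₄³⁻(aq)
Ksp = [Ba²⁺]^3[PO₄³⁻]^2 = [PO₄³⁻]^2(2.9×10⁻²)^3
[PO₄³⁻]^2 = 8.0×10⁻³⁰ / (2.9×10⁻²)^3 = 3.3×10⁻²⁵
[PO₄³⁻] = 5.7×10⁻¹³ mol L⁻¹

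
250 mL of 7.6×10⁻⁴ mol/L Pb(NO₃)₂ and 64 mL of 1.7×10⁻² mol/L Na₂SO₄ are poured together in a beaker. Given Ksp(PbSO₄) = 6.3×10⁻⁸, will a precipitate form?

After mixing, V = 250 mL + 64 mL = 314 mL.
[Pb²⁺] = (7.6×10⁻⁴)(250)/314 = 6.1×10⁻⁴ mol/L
[SO₄²⁻] = (1.7×10⁻²)(64)/314 = 3.5×10⁻³ mol/L
Q = [Pb²⁺][SO₄²⁻] = 2.1×10⁻⁶
Since Q (2.1×10⁻⁶) exceeds Ksp (6.3×10⁻⁸), PbSO₄ will precipitate.

Yes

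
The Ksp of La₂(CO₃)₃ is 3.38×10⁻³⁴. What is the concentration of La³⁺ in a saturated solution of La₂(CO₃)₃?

1.59×10⁻⁷ M

La₂(CO₃)₃(s) ⇌ 2 La³⁺(aq) + 3 CO₃²⁻(aq)
Call the molar solubility s, so that [La³⁺] = 2s and [CO₃²⁻] = 3s.
Ksp = [La³⁺]^2[CO₃²⁻]^3 = (2s)^2 · (3s)^3 = 108s^5 = 3.38×10⁻³⁴
s = 7.93×10⁻⁸ M
[La³⁺] = 2s = 1.59×10⁻⁷ M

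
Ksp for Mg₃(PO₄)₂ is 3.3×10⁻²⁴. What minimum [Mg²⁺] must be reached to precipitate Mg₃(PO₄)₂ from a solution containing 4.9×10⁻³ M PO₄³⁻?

5.2×10⁻⁷ M

Precipitation of each salt begins when its ion product equals Ksp.
Mg₃(PO₄)₂(s) ⇌ 3 Mg²⁺(aq) + 2 PO₄³⁻(aq)
Ksp = [Mg²⁺]^3[PO₄³⁻]^2 = [Mg²⁺]^3(4.9×10⁻³)^2
[Mg²⁺]^3 = 3.3×10⁻²⁴ / (4.9×10⁻³)^2 = 1.4×10⁻¹⁹
[Mg²⁺] = 5.2×10⁻⁷ M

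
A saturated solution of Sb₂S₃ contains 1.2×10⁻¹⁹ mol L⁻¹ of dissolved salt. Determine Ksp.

Ksp = 2.7×10⁻⁹³

Sb₂S₃(s) ⇌ 2 Sb³⁺(aq) + 3 S²⁻(aq)
With molar solubility s: [Sb³⁺] = 2s, [S²⁻] = 3s.
Ksp = [Sb³⁺]^2[S²⁻]^3 = (2s)^2 · (3s)^3 = 108s^5
Ksp = 108 × (1.2×10⁻¹⁹)^5 = 2.7×10⁻⁹³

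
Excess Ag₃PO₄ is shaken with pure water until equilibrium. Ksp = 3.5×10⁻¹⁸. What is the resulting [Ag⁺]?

Ag₃PO₄(s) ⇌ 3 Ag⁺(aq) + PO₄³⁻(aq)
Call the molar solubility s, so that [Ag⁺] = 3s and [PO₄³⁻] = s.
Ksp = [Ag⁺]^3[PO₄³⁻] = (3s)^3 · s = 27s^4 = 3.5×10⁻¹⁸
s = 1.9×10⁻⁵ mol/L
[Ag⁺] = 3s = 5.7×10⁻⁵ mol/L

5.7×10⁻⁵ M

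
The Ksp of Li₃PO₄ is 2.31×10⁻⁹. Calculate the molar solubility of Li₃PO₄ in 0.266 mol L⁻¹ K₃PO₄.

Li₃PO₄(s) ⇌ 3 Li⁺(aq) + PO₄³⁻(aq)
Let s be the solubility of Li₃PO₄ here. The common ion gives [PO₄³⁻] ≈ 0.266 mol L⁻¹, and [Li⁺] = 3s.
Ksp = [Li⁺]^3[PO₄³⁻] = (3s)^3(0.266)
(3s)^3 = 2.31×10⁻⁹ / (0.266) = 8.68×10⁻⁹
s = 6.85×10⁻⁴ mol L⁻¹

6.85×10⁻⁴ M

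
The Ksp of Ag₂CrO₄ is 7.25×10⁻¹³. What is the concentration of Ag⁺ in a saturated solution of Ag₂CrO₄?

Ag₂CrO₄(s) ⇌ 2 Ag⁺(aq) + CrO₄²⁻(aq)
Call the molar solubility s, so that [Ag⁺] = 2s and [CrO₄²⁻] = s.
Ksp = [Ag⁺]^2[CrO₄²⁻] = (2s)^2 · s = 4s^3 = 7.25×10⁻¹³
s = 5.66×10⁻⁵ M
[Ag⁺] = 2s = 1.13×10⁻⁴ M

1.13×10⁻⁴ M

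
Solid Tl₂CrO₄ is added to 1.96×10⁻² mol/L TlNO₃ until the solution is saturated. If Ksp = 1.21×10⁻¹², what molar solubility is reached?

Tl₂CrO₄(s) ⇌ 2 Tl⁺(aq) + CrO₄²⁻(aq)
Tl⁺ is already present at 1.96×10⁻² mol/L. If s mol/L of Tl₂CrO₄ dissolves, [CrO₄²⁻] = s while [Tl⁺] ≈ 1.96×10⁻² mol/L.
Ksp = [Tl⁺]^2[CrO₄²⁻] = (1.96×10⁻²)^2s
s = 1.21×10⁻¹² / (1.96×10⁻²)^2 = 3.15×10⁻⁹
s = 3.15×10⁻⁹ mol/L

3.15×10⁻⁹ M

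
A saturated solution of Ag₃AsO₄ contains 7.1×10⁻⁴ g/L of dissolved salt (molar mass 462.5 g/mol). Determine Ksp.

Ksp = 1.5×10⁻²²

Molar solubility s = (7.1×10⁻⁴ g/L) / (462.5 g/mol) = 1.535×10⁻⁶ mol/L
Ag₃AsO₄(s) ⇌ 3 Ag⁺(aq) + AsO₄³⁻(aq)
For each mole of Ag₃AsO₄ that dissolves per liter, [Ag⁺] = 3s and [AsO₄³⁻] = s; let s denote this solubility.
Ksp = [Ag⁺]^3[AsO₄³⁻] = (3s)^3 · s = 27s^4
Ksp = 27 × (1.535×10⁻⁶)^4 = 1.5×10⁻²²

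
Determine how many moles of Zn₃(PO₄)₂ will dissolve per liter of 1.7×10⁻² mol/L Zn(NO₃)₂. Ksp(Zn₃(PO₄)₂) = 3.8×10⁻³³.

1.4×10⁻¹⁴ M

Zn₃(PO₄)₂(s) ⇌ 3 Zn²⁺(aq) + 2 PO₄³⁻(aq)
Let s be the solubility of Zn₃(PO₄)₂ here. The common ion gives [Zn²⁺] ≈ 1.7×10⁻² mol/L, and [PO₄³⁻] = 2s.
Ksp = [Zn²⁺]^3[PO₄³⁻]^2 = (1.7×10⁻²)^3(2s)^2
(2s)^2 = 3.8×10⁻³³ / (1.7×10⁻²)^3 = 7.7×10⁻²⁸
s = 1.4×10⁻¹⁴ mol/L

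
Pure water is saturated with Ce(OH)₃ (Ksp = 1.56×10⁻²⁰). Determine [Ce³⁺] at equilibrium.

Ce(OH)₃(s) ⇌ Ce³⁺(aq) + 3 OH⁻(aq)
For each mole of Ce(OH)₃ that dissolves per liter, [Ce³⁺] = s and [OH⁻] = 3s; let s denote this solubility.
Ksp = [Ce³⁺][OH⁻]^3 = s · (3s)^3 = 27s^4 = 1.56×10⁻²⁰
s = 4.90×10⁻⁶ M
[Ce³⁺] = s = 4.90×10⁻⁶ M

4.90×10⁻⁶ M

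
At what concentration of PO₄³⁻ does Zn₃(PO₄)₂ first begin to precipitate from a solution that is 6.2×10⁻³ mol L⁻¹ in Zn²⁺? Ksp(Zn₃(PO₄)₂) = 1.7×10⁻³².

2.7×10⁻¹³ M

Precipitation begins when Q = Ksp.
Zn₃(PO₄)₂(s) ⇌ 3 Zn²⁺(aq) + 2 PO₄³⁻(aq)
Ksp = [Zn²⁺]^3[PO₄³⁻]^2 = [PO₄³⁻]^2(6.2×10⁻³)^3
[PO₄³⁻]^2 = 1.7×10⁻³² / (6.2×10⁻³)^3 = 7.1×10⁻²⁶
[PO₄³⁻] = 2.7×10⁻¹³ mol L⁻¹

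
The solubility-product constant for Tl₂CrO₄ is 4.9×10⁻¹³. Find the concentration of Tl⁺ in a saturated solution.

Tl₂CrO₄(s) ⇌ 2 Tl⁺(aq) + CrO₄²⁻(aq)
Call the molar solubility s, so that [Tl⁺] = 2s and [CrO₄²⁻] = s.
Ksp = [Tl⁺]^2[CrO₄²⁻] = (2s)^2 · s = 4s^3 = 4.9×10⁻¹³
s = 5.0×10⁻⁵ M
[Tl⁺] = 2s = 9.9×10⁻⁵ M

9.9×10⁻⁵ M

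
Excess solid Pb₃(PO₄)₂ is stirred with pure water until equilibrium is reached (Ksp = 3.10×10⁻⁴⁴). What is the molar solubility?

7.79×10⁻¹⁰ M

Pb₃(PO₄)₂(s) ⇌ 3 Pb²⁺(aq) + 2 PO₄³⁻(aq)
Let s be the molar solubility. Then [Pb²⁺] = 3s and [PO₄³⁻] = 2s.
Ksp = [Pb²⁺]^3[PO₄³⁻]^2 = (3s)^3 · (2s)^2 = 108s^5
108s^5 = 3.10×10⁻⁴⁴  ⇒  s^5 = 2.87×10⁻⁴⁶
s = (2.87×10⁻⁴⁶)^(1/5) = 7.79×10⁻¹⁰ M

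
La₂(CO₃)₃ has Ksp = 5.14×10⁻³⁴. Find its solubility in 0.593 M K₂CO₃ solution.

La₂(CO₃)₃(s) ⇌ 2 La³⁺(aq) + 3 CO₃²⁻(aq)
CO₃²⁻ is already present at 0.593 M. If s mol/L of La₂(CO₃)₃ dissolves, [La³⁺] = 2s while [CO₃²⁻] ≈ 0.593 M.
Ksp = [La³⁺]^2[CO₃²⁻]^3 = (2s)^2(0.593)^3
(2s)^2 = 5.14×10⁻³⁴ / (0.593)^3 = 2.46×10⁻³³
s = 2.48×10⁻¹⁷ M

2.48×10⁻¹⁷ M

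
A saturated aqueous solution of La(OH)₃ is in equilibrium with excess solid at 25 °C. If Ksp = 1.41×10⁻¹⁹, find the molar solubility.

8.50×10⁻⁶ M

La(OH)₃(s) ⇌ La³⁺(aq) + 3 OH⁻(aq)
Call the molar solubility s, so that [La³⁺] = s and [OH⁻] = 3s.
Ksp = [La³⁺][OH⁻]^3 = s · (3s)^3 = 27s^4
27s^4 = 1.41×10⁻¹⁹  ⇒  s^4 = 5.22×10⁻²¹
s = 8.50×10⁻⁶ mol L⁻¹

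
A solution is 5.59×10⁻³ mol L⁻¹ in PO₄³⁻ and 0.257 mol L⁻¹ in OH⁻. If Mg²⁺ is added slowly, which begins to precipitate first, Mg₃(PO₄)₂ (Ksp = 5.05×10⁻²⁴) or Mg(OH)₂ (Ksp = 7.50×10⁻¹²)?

Mg(OH)₂

Precipitation of each salt begins when its ion product equals Ksp.
For Mg₃(PO₄)₂: [Mg²⁺] = (Ksp/[PO₄³⁻]^2)^(1/3) = 5.45×10⁻⁷ mol L⁻¹
For Mg(OH)₂: [Mg²⁺] = (Ksp/[OH⁻]^2) = 1.14×10⁻¹⁰ mol L⁻¹
Mg(OH)₂ requires the lower [Mg²⁺], so it precipitates first.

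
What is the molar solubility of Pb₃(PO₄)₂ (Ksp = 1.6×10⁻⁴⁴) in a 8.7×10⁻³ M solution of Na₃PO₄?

2.0×10⁻¹⁴ M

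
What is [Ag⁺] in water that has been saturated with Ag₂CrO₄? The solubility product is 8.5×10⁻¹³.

1.2×10⁻⁴ M

Ag₂CrO₄(s) ⇌ 2 Ag⁺(aq) + CrO₄²⁻(aq)
If s mol/L of Ag₂CrO₄ dissolves, [Ag⁺] = 2s and [CrO₄²⁻] = s.
Ksp = [Ag⁺]^2[CrO₄²⁻] = (2s)^2 · s = 4s^3 = 8.5×10⁻¹³
s = 6.0×10⁻⁵ mol L⁻¹
[Ag⁺] = 2s = 1.2×10⁻⁴ mol L⁻¹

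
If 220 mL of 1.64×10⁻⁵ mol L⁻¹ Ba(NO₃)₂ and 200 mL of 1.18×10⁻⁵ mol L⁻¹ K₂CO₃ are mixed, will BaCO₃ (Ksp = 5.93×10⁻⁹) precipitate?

Total volume after mixing = 220 + 200 = 420 mL.
[Ba²⁺] = (1.64×10⁻⁵)(220)/420 = 8.59×10⁻⁶ mol L⁻¹
[CO₃²⁻] = (1.18×10⁻⁵)(200)/420 = 5.62×10⁻⁶ mol L⁻¹
Q = [Ba²⁺][CO₃²⁻] = 4.83×10⁻¹¹
Q < Ksp (4.83×10⁻¹¹ vs 5.93×10⁻⁹); the solution remains unsaturated and no precipitate forms.

No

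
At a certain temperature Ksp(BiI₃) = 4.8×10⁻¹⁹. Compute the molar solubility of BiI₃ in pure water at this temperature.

1.2×10⁻⁵ M

BiI₃(s) ⇌ Bi³⁺(aq) + 3 I⁻(aq)
Let s be the molar solubility. Then [Bi³⁺] = s and [I⁻] = 3s.
Ksp = [Bi³⁺][I⁻]^3 = s · (3s)^3 = 27s^4
27s^4 = 4.8×10⁻¹⁹  ⇒  s^4 = 1.8×10⁻²⁰
s = (1.8×10⁻²⁰)^(1/4) = 1.2×10⁻⁵ M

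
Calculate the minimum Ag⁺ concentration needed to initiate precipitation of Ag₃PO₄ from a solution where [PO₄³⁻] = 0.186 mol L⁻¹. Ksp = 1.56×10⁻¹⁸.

2.03×10⁻⁶ M

A salt starts to precipitate once the ion product Q reaches its Ksp.
Ag₃PO₄(s) ⇌ 3 Ag⁺(aq) + PO₄³⁻(aq)
Ksp = [Ag⁺]^3[PO₄³⁻] = [Ag⁺]^3(0.186)
[Ag⁺]^3 = 1.56×10⁻¹⁸ / (0.186) = 8.39×10⁻¹⁸
[Ag⁺] = 2.03×10⁻⁶ mol L⁻¹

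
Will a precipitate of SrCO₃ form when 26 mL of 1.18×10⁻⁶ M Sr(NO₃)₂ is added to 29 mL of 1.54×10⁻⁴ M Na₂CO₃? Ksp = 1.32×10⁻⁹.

No

After mixing, V = 26 mL + 29 mL = 55 mL.
[Sr²⁺] = (1.18×10⁻⁶)(26)/55 = 5.58×10⁻⁷ M
[CO₃²⁻] = (1.54×10⁻⁴)(29)/55 = 8.12×10⁻⁵ M
Q = [Sr²⁺][CO₃²⁻] = 4.53×10⁻¹¹
Q = 4.53×10⁻¹¹ < Ksp = 1.32×10⁻⁹, so the solution is unsaturated and no precipitate forms.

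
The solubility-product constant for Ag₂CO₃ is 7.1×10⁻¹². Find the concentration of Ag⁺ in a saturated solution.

Ag₂CO₃(s) ⇌ 2 Ag⁺(aq) + CO₃²⁻(aq)
With molar solubility s: [Ag⁺] = 2s, [CO₃²⁻] = s.
Ksp = [Ag⁺]^2[CO₃²⁻] = (2s)^2 · s = 4s^3 = 7.1×10⁻¹²
s = 1.2×10⁻⁴ mol L⁻¹
[Ag⁺] = 2s = 2.4×10⁻⁴ mol L⁻¹

2.4×10⁻⁴ M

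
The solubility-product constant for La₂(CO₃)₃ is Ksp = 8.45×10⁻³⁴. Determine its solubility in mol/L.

9.52×10⁻⁸ M

La₂(CO₃)₃(s) ⇌ 2 La³⁺(aq) + 3 CO₃²⁻(aq)
If s mol/L of La₂(CO₃)₃ dissolves, [La³⁺] = 2s and [CO₃²⁻] = 3s.
Ksp = [La³⁺]^2[CO₃²⁻]^3 = (2s)^2 · (3s)^3 = 108s^5
108s^5 = 8.45×10⁻³⁴  ⇒  s^5 = 7.82×10⁻³⁶
s = (7.82×10⁻³⁶)^(1/5) = 9.52×10⁻⁸ mol/L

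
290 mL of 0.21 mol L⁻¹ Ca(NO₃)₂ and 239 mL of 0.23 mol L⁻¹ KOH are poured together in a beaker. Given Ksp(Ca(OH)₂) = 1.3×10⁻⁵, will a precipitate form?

Yes

The combined volume is 529 mL.
[Ca²⁺] = (0.21)(290)/529 = 0.12 mol L⁻¹
[OH⁻] = (0.23)(239)/529 = 0.10 mol L⁻¹
Q = [Ca²⁺][OH⁻]^2 = 1.2×10⁻³
Since Q (1.2×10⁻³) exceeds Ksp (1.3×10⁻⁵), Ca(OH)₂ will precipitate.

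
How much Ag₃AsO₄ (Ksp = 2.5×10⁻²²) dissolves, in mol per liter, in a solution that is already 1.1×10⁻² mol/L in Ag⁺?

Ag₃AsO₄(s) ⇌ 3 Ag⁺(aq) + AsO₄³⁻(aq)
Ag⁺ is already present at 1.1×10⁻² mol/L. If s mol/L of Ag₃AsO₄ dissolves, [AsO₄³⁻] = s while [Ag⁺] ≈ 1.1×10⁻² mol/L.
Ksp = [Ag⁺]^3[AsO₄³⁻] = (1.1×10⁻²)^3s
s = 2.5×10⁻²² / (1.1×10⁻²)^3 = 1.9×10⁻¹⁶
s = 1.9×10⁻¹⁶ mol/L

1.9×10⁻¹⁶ M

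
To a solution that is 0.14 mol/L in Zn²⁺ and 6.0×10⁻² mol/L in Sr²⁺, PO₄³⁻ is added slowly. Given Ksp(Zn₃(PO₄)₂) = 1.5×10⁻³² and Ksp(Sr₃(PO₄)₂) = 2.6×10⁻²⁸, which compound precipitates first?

Zn₃(PO₄)₂

A salt starts to precipitate once the ion product Q reaches its Ksp.
For Zn₃(PO₄)₂: [PO₄³⁻] = (Ksp/[Zn²⁺]^3)^(1/2) = 2.3×10⁻¹⁵ mol/L
For Sr₃(PO₄)₂: [PO₄³⁻] = (Ksp/[Sr²⁺]^3)^(1/2) = 1.1×10⁻¹² mol/L
Zn₃(PO₄)₂ requires the lower [PO₄³⁻], so it precipitates first.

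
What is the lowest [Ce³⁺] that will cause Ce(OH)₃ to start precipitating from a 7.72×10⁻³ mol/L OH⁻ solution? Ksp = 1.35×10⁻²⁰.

Precipitation begins when Q = Ksp.
Ce(OH)₃(s) ⇌ Ce³⁺(aq) + 3 OH⁻(aq)
Ksp = [Ce³⁺][OH⁻]^3 = [Ce³⁺](7.72×10⁻³)^3
[Ce³⁺] = 1.35×10⁻²⁰ / (7.72×10⁻³)^3 = 2.93×10⁻¹⁴
[Ce³⁺] = 2.93×10⁻¹⁴ mol/L

2.93×10⁻¹⁴ M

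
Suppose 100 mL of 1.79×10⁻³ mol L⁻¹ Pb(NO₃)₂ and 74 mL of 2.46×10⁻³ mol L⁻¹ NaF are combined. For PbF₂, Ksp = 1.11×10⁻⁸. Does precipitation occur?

No

The combined volume is 174 mL.
[Pb²⁺] = (1.79×10⁻³)(100)/174 = 1.03×10⁻³ mol L⁻¹
[F⁻] = (2.46×10⁻³)(74)/174 = 1.05×10⁻³ mol L⁻¹
Q = [Pb²⁺][F⁻]^2 = 1.13×10⁻⁹
Q = 1.13×10⁻⁹ < Ksp = 1.11×10⁻⁸, so the solution is unsaturated and no precipitate forms.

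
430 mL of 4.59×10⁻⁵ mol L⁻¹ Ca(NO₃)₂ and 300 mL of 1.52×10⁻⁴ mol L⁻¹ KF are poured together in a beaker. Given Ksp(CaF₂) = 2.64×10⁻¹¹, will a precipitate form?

No

Total volume after mixing = 430 + 300 = 730 mL.
[Ca²⁺] = (4.59×10⁻⁵)(430)/730 = 2.70×10⁻⁵ mol L⁻¹
[F⁻] = (1.52×10⁻⁴)(300)/730 = 6.25×10⁻⁵ mol L⁻¹
Q = [Ca²⁺][F⁻]^2 = 1.05×10⁻¹³
Since Q (1.05×10⁻¹³) is less than Ksp (2.64×10⁻¹¹), no CaF₂ precipitates.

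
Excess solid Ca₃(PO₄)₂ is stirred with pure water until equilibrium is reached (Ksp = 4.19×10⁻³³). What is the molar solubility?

Ca₃(PO₄)₂(s) ⇌ 3 Ca²⁺(aq) + 2 PO₄³⁻(aq)
Call the molar solubility s, so that [Ca²⁺] = 3s and [PO₄³⁻] = 2s.
Ksp = [Ca²⁺]^3[PO₄³⁻]^2 = (3s)^3 · (2s)^2 = 108s^5
108s^5 = 4.19×10⁻³³  ⇒  s^5 = 3.88×10⁻³⁵
Taking the 5th root, s = 1.31×10⁻⁷ M.

1.31×10⁻⁷ M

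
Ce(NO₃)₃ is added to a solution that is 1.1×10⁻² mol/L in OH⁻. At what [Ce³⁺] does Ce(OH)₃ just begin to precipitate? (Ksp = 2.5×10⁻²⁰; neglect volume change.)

Each salt precipitates once Q = Ksp for that salt.
Ce(OH)₃(s) ⇌ Ce³⁺(aq) + 3 OH⁻(aq)
Ksp = [Ce³⁺][OH⁻]^3 = [Ce³⁺](1.1×10⁻²)^3
[Ce³⁺] = 2.5×10⁻²⁰ / (1.1×10⁻²)^3 = 1.9×10⁻¹⁴
[Ce³⁺] = 1.9×10⁻¹⁴ mol/L

1.9×10⁻¹⁴ M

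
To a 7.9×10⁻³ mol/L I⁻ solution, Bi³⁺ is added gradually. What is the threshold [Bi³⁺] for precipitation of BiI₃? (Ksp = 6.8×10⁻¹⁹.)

1.4×10⁻¹² M

The threshold for precipitation is Q = Ksp.
BiI₃(s) ⇌ Bi³⁺(aq) + 3 I⁻(aq)
Ksp = [Bi³⁺][I⁻]^3 = [Bi³⁺](7.9×10⁻³)^3
[Bi³⁺] = 6.8×10⁻¹⁹ / (7.9×10⁻³)^3 = 1.4×10⁻¹²
[Bi³⁺] = 1.4×10⁻¹² mol/L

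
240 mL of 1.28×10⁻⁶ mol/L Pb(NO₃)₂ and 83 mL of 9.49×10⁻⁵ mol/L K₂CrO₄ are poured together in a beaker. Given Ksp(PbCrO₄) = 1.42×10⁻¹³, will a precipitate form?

Total volume after mixing = 240 + 83 = 323 mL.
[Pb²⁺] = (1.28×10⁻⁶)(240)/323 = 9.51×10⁻⁷ mol/L
[CrO₄²⁻] = (9.49×10⁻⁵)(83)/323 = 2.44×10⁻⁵ mol/L
Q = [Pb²⁺][CrO₄²⁻] = 2.32×10⁻¹¹
Because Q > Ksp (2.32×10⁻¹¹ vs 1.42×10⁻¹³), a precipitate of PbCrO₄ forms.

Yes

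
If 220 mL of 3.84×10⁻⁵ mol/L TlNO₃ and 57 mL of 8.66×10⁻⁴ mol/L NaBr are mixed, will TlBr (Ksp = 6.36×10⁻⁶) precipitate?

After mixing, V = 220 mL + 57 mL = 277 mL.
[Tl⁺] = (3.84×10⁻⁵)(220)/277 = 3.05×10⁻⁵ mol/L
[Br⁻] = (8.66×10⁻⁴)(57)/277 = 1.78×10⁻⁴ mol/L
Q = [Tl⁺][Br⁻] = 5.43×10⁻⁹
Q < Ksp (5.43×10⁻⁹ vs 6.36×10⁻⁶); the solution remains unsaturated and no precipitate forms.

No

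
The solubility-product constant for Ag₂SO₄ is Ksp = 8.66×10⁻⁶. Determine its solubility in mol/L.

Ag₂SO₄(s) ⇌ 2 Ag⁺(aq) + SO₄²⁻(aq)
For each mole of Ag₂SO₄ that dissolves per liter, [Ag⁺] = 2s and [SO₄²⁻] = s; let s denote this solubility.
Ksp = [Ag⁺]^2[SO₄²⁻] = (2s)^2 · s = 4s^3
4s^3 = 8.66×10⁻⁶  ⇒  s^3 = 2.17×10⁻⁶
s = (2.17×10⁻⁶)^(1/3) = 1.29×10⁻² mol/L

1.29×10⁻² M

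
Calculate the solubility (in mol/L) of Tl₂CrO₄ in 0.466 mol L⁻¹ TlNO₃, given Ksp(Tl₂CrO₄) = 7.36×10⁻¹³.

Tl₂CrO₄(s) ⇌ 2 Tl⁺(aq) + CrO₄²⁻(aq)
With Tl⁺ already at 0.466 mol L⁻¹ and s small, take [Tl⁺] ≈ 0.466 mol L⁻¹ and [CrO₄²⁻] = s.
Ksp = [Tl⁺]^2[CrO₄²⁻] = (0.466)^2s
s = 7.36×10⁻¹³ / (0.466)^2 = 3.39×10⁻¹²
s = 3.39×10⁻¹² mol L⁻¹

3.39×10⁻¹² M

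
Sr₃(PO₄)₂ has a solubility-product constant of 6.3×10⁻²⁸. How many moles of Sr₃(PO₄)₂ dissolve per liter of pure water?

1.4×10⁻⁶ M

Sr₃(PO₄)₂(s) ⇌ 3 Sr²⁺(aq) + 2 PO₄³⁻(aq)
Let s be the molar solubility. Then [Sr²⁺] = 3s and [PO₄³⁻] = 2s.
Ksp = [Sr²⁺]^3[PO₄³⁻]^2 = (3s)^3 · (2s)^2 = 108s^5
108s^5 = 6.3×10⁻²⁸  ⇒  s^5 = 5.8×10⁻³⁰
Taking the 5th root, s = 1.4×10⁻⁶ M.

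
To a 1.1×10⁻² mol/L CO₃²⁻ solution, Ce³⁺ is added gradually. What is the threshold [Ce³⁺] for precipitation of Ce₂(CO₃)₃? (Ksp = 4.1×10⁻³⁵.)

A salt starts to precipitate once the ion product Q reaches its Ksp.
Ce₂(CO₃)₃(s) ⇌ 2 Ce³⁺(aq) + 3 CO₃²⁻(aq)
Ksp = [Ce³⁺]^2[CO₃²⁻]^3 = [Ce³⁺]^2(1.1×10⁻²)^3
[Ce³⁺]^2 = 4.1×10⁻³⁵ / (1.1×10⁻²)^3 = 3.1×10⁻²⁹
[Ce³⁺] = 5.6×10⁻¹⁵ mol/L

5.6×10⁻¹⁵ M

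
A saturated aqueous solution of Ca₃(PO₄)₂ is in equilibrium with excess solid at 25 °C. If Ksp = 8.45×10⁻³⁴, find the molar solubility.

Ca₃(PO₄)₂(s) ⇌ 3 Ca²⁺(aq) + 2 PO₄³⁻(aq)
If s mol/L of Ca₃(PO₄)₂ dissolves, [Ca²⁺] = 3s and [PO₄³⁻] = 2s.
Ksp = [Ca²⁺]^3[PO₄³⁻]^2 = (3s)^3 · (2s)^2 = 108s^5
108s^5 = 8.45×10⁻³⁴  ⇒  s^5 = 7.82×10⁻³⁶
s = 9.52×10⁻⁸ mol/L

9.52×10⁻⁸ M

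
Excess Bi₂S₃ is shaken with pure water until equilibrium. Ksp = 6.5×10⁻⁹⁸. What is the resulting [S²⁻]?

4.3×10⁻²⁰ M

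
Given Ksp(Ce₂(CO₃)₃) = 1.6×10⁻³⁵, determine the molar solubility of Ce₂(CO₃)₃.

Ce₂(CO₃)₃(s) ⇌ 2 Ce³⁺(aq) + 3 CO₃²⁻(aq)
For each mole of Ce₂(CO₃)₃ that dissolves per liter, [Ce³⁺] = 2s and [CO₃²⁻] = 3s; let s denote this solubility.
Ksp = [Ce³⁺]^2[CO₃²⁻]^3 = (2s)^2 · (3s)^3 = 108s^5
108s^5 = 1.6×10⁻³⁵  ⇒  s^5 = 1.5×10⁻³⁷
s = 4.3×10⁻⁸ mol/L

4.3×10⁻⁸ M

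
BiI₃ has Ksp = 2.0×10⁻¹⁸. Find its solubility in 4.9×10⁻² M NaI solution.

1.7×10⁻¹⁴ M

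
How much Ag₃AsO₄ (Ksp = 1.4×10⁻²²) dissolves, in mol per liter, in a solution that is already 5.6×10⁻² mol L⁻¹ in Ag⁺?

8.0×10⁻¹⁹ M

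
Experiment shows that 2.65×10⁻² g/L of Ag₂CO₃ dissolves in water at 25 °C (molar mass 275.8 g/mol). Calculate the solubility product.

Ksp = 3.55×10⁻¹²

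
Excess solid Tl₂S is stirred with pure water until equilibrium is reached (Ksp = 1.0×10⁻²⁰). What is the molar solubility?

Tl₂S(s) ⇌ 2 Tl⁺(aq) + S²⁻(aq)
Call the molar solubility s, so that [Tl⁺] = 2s and [S²⁻] = s.
Ksp = [Tl⁺]^2[S²⁻] = (2s)^2 · s = 4s^3
4s^3 = 1.0×10⁻²⁰  ⇒  s^3 = 2.5×10⁻²¹
s = 1.4×10⁻⁷ mol L⁻¹

1.4×10⁻⁷ M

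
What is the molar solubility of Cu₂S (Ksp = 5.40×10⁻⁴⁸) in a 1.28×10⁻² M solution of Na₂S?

Cu₂S(s) ⇌ 2 Cu⁺(aq) + S²⁻(aq)
The solution already contains S²⁻ at 1.28×10⁻² M. Let s be the molar solubility of Cu₂S.
[S²⁻] ≈ 1.28×10⁻² M (common ion dominates); [Cu⁺] = 2s.
Ksp = [Cu⁺]^2[S²⁻] = (2s)^2(1.28×10⁻²)
(2s)^2 = 5.40×10⁻⁴⁸ / (1.28×10⁻²) = 4.22×10⁻⁴⁶
s = 1.03×10⁻²³ M

1.03×10⁻²³ M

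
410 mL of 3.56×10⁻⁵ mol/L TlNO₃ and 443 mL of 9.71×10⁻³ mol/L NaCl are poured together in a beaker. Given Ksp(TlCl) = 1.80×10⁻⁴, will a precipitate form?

No

After mixing, V = 410 mL + 443 mL = 853 mL.
[Tl⁺] = (3.56×10⁻⁵)(410)/853 = 1.71×10⁻⁵ mol/L
[Cl⁻] = (9.71×10⁻³)(443)/853 = 5.04×10⁻³ mol/L
Q = [Tl⁺][Cl⁻] = 8.63×10⁻⁸
Q = 8.63×10⁻⁸ < Ksp = 1.80×10⁻⁴, so the solution is unsaturated and no precipitate forms.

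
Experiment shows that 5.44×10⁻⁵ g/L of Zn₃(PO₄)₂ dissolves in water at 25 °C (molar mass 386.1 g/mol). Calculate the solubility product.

Ksp = 6.00×10⁻³³

Convert to molarity: s = 5.44×10⁻⁵ / 386.1 = 1.4090×10⁻⁷ mol/L
Zn₃(PO₄)₂(s) ⇌ 3 Zn²⁺(aq) + 2 PO₄³⁻(aq)
Call the molar solubility s, so that [Zn²⁺] = 3s and [PO₄³⁻] = 2s.
Ksp = [Zn²⁺]^3[PO₄³⁻]^2 = (3s)^3 · (2s)^2 = 108s^5
Ksp = 108 × (1.4090×10⁻⁷)^5 = 6.00×10⁻³³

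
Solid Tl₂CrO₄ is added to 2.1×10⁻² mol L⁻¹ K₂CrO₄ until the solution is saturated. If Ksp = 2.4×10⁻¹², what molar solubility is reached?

Tl₂CrO₄(s) ⇌ 2 Tl⁺(aq) + CrO₄²⁻(aq)
With CrO₄²⁻ already at 2.1×10⁻² mol L⁻¹ and s small, take [CrO₄²⁻] ≈ 2.1×10⁻² mol L⁻¹ and [Tl⁺] = 2s.
Ksp = [Tl⁺]^2[CrO₄²⁻] = (2s)^2(2.1×10⁻²)
(2s)^2 = 2.4×10⁻¹² / (2.1×10⁻²) = 1.1×10⁻¹⁰
s = 5.3×10⁻⁶ mol L⁻¹

5.3×10⁻⁶ M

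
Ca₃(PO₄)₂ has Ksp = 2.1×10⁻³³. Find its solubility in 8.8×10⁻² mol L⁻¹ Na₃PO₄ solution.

2.2×10⁻¹¹ M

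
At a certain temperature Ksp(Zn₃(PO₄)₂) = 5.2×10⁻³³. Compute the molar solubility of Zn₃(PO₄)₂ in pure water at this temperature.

1.4×10⁻⁷ M

Zn₃(PO₄)₂(s) ⇌ 3 Zn²⁺(aq) + 2 PO₄³⁻(aq)
For each mole of Zn₃(PO₄)₂ that dissolves per liter, [Zn²⁺] = 3s and [PO₄³⁻] = 2s; let s denote this solubility.
Ksp = [Zn²⁺]^3[PO₄³⁻]^2 = (3s)^3 · (2s)^2 = 108s^5
108s^5 = 5.2×10⁻³³  ⇒  s^5 = 4.8×10⁻³⁵
Taking the 5th root, s = 1.4×10⁻⁷ M.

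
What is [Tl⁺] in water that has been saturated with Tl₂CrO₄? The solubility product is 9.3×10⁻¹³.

Tl₂CrO₄(s) ⇌ 2 Tl⁺(aq) + CrO₄²⁻(aq)
For each mole of Tl₂CrO₄ that dissolves per liter, [Tl⁺] = 2s and [CrO₄²⁻] = s; let s denote this solubility.
Ksp = [Tl⁺]^2[CrO₄²⁻] = (2s)^2 · s = 4s^3 = 9.3×10⁻¹³
s = 6.1×10⁻⁵ mol L⁻¹
[Tl⁺] = 2s = 1.2×10⁻⁴ mol L⁻¹

1.2×10⁻⁴ M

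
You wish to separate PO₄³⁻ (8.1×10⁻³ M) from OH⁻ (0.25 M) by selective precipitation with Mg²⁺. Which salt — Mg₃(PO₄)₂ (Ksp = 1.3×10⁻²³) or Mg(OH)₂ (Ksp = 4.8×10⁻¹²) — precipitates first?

Each salt precipitates once Q = Ksp for that salt.
For Mg₃(PO₄)₂: [Mg²⁺] = (Ksp/[PO₄³⁻]^2)^(1/3) = 5.8×10⁻⁷ M
For Mg(OH)₂: [Mg²⁺] = (Ksp/[OH⁻]^2) = 7.7×10⁻¹¹ M
The smaller threshold [Mg²⁺] is reached first, so Mg(OH)₂ precipitates first.

Mg(OH)₂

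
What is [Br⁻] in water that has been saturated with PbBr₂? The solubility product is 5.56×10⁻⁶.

PbBr₂(s) ⇌ Pb²⁺(aq) + 2 Br⁻(aq)
With molar solubility s: [Pb²⁺] = s, [Br⁻] = 2s.
Ksp = [Pb²⁺][Br⁻]^2 = s · (2s)^2 = 4s^3 = 5.56×10⁻⁶
s = 1.12×10⁻² mol/L
[Br⁻] = 2s = 2.23×10⁻² mol/L

2.23×10⁻² M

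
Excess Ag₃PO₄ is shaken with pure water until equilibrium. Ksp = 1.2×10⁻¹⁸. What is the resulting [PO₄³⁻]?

Ag₃PO₄(s) ⇌ 3 Ag⁺(aq) + PO₄³⁻(aq)
With molar solubility s: [Ag⁺] = 3s, [PO₄³⁻] = s.
Ksp = [Ag⁺]^3[PO₄³⁻] = (3s)^3 · s = 27s^4 = 1.2×10⁻¹⁸
s = 1.5×10⁻⁵ mol/L
[PO₄³⁻] = s = 1.5×10⁻⁵ mol/L

1.5×10⁻⁵ M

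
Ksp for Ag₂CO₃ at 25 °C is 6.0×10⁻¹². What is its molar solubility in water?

1.1×10⁻⁴ M

Ag₂CO₃(s) ⇌ 2 Ag⁺(aq) + CO₃²⁻(aq)
Call the molar solubility s, so that [Ag⁺] = 2s and [CO₃²⁻] = s.
Ksp = [Ag⁺]^2[CO₃²⁻] = (2s)^2 · s = 4s^3
4s^3 = 6.0×10⁻¹²  ⇒  s^3 = 1.5×10⁻¹²
s = 1.1×10⁻⁴ M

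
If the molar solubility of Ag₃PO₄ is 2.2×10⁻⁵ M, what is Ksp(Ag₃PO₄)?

Ksp = 6.3×10⁻¹⁸

Ag₃PO₄(s) ⇌ 3 Ag⁺(aq) + PO₄³⁻(aq)
Let s be the molar solubility. Then [Ag⁺] = 3s and [PO₄³⁻] = s.
Ksp = [Ag⁺]^3[PO₄³⁻] = (3s)^3 · s = 27s^4
Ksp = 27 × (2.2×10⁻⁵)^4 = 6.3×10⁻¹⁸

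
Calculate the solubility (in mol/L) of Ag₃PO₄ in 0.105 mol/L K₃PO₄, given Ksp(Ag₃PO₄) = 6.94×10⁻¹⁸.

1.35×10⁻⁶ M

Ag₃PO₄(s) ⇌ 3 Ag⁺(aq) + PO₄³⁻(aq)
The solution already contains PO₄³⁻ at 0.105 mol/L. Let s be the molar solubility of Ag₃PO₄.
[PO₄³⁻] ≈ 0.105 mol/L (common ion dominates); [Ag⁺] = 3s.
Ksp = [Ag⁺]^3[PO₄³⁻] = (3s)^3(0.105)
(3s)^3 = 6.94×10⁻¹⁸ / (0.105) = 6.61×10⁻¹⁷
s = 1.35×10⁻⁶ mol/L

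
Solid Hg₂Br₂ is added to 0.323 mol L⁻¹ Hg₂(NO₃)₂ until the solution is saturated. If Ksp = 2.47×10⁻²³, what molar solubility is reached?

4.37×10⁻¹² M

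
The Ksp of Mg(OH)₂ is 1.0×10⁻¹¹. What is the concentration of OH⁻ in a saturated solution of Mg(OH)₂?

Mg(OH)₂(s) ⇌ Mg²⁺(aq) + 2 OH⁻(aq)
Let s be the molar solubility. Then [Mg²⁺] = s and [OH⁻] = 2s.
Ksp = [Mg²⁺][OH⁻]^2 = s · (2s)^2 = 4s^3 = 1.0×10⁻¹¹
s = 1.4×10⁻⁴ mol/L
[OH⁻] = 2s = 2.7×10⁻⁴ mol/L

2.7×10⁻⁴ M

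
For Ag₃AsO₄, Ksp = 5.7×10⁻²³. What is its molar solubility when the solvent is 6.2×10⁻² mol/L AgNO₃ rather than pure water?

2.4×10⁻¹⁹ M

Ag₃AsO₄(s) ⇌ 3 Ag⁺(aq) + AsO₄³⁻(aq)
With Ag⁺ already at 6.2×10⁻² mol/L and s small, take [Ag⁺] ≈ 6.2×10⁻² mol/L and [AsO₄³⁻] = s.
Ksp = [Ag⁺]^3[AsO₄³⁻] = (6.2×10⁻²)^3s
s = 5.7×10⁻²³ / (6.2×10⁻²)^3 = 2.4×10⁻¹⁹
s = 2.4×10⁻¹⁹ mol/L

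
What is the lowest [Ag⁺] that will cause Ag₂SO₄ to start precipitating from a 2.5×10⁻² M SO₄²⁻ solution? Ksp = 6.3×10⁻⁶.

1.6×10⁻² M

Precipitation of each salt begins when its ion product equals Ksp.
Ag₂SO₄(s) ⇌ 2 Ag⁺(aq) + SO₄²⁻(aq)
Ksp = [Ag⁺]^2[SO₄²⁻] = [Ag⁺]^2(2.5×10⁻²)
[Ag⁺]^2 = 6.3×10⁻⁶ / (2.5×10⁻²) = 2.5×10⁻⁴
[Ag⁺] = 1.6×10⁻² M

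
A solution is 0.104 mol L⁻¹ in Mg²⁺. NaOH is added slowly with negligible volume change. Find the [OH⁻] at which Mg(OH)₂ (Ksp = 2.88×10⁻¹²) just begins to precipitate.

Each salt precipitates once Q = Ksp for that salt.
Mg(OH)₂(s) ⇌ Mg²⁺(aq) + 2 OH⁻(aq)
Ksp = [Mg²⁺][OH⁻]^2 = [OH⁻]^2(0.104)
[OH⁻]^2 = 2.88×10⁻¹² / (0.104) = 2.77×10⁻¹¹
[OH⁻] = 5.26×10⁻⁶ mol L⁻¹

5.26×10⁻⁶ M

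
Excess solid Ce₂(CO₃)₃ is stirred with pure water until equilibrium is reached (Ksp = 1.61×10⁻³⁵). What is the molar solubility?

Ce₂(CO₃)₃(s) ⇌ 2 Ce³⁺(aq) + 3 CO₃²⁻(aq)
Call the molar solubility s, so that [Ce³⁺] = 2s and [CO₃²⁻] = 3s.
Ksp = [Ce³⁺]^2[CO₃²⁻]^3 = (2s)^2 · (3s)^3 = 108s^5
108s^5 = 1.61×10⁻³⁵  ⇒  s^5 = 1.49×10⁻³⁷
Taking the 5th root, s = 4.31×10⁻⁸ M.

4.31×10⁻⁸ M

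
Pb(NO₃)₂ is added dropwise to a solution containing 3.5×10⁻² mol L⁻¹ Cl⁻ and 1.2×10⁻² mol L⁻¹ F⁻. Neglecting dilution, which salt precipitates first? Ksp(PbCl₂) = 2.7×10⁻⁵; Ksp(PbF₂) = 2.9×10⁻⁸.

PbF₂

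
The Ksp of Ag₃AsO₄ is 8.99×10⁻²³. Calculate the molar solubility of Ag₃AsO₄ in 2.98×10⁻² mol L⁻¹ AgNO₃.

Ag₃AsO₄(s) ⇌ 3 Ag⁺(aq) + AsO₄³⁻(aq)
With Ag⁺ already at 2.98×10⁻² mol L⁻¹ and s small, take [Ag⁺] ≈ 2.98×10⁻² mol L⁻¹ and [AsO₄³⁻] = s.
Ksp = [Ag⁺]^3[AsO₄³⁻] = (2.98×10⁻²)^3s
s = 8.99×10⁻²³ / (2.98×10⁻²)^3 = 3.40×10⁻¹⁸
s = 3.40×10⁻¹⁸ mol L⁻¹

3.40×10⁻¹⁸ M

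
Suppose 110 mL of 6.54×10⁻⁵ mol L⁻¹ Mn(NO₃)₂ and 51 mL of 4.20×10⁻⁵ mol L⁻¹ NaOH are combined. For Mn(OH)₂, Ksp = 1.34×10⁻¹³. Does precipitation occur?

No

The combined volume is 161 mL.
[Mn²⁺] = (6.54×10⁻⁵)(110)/161 = 4.47×10⁻⁵ mol L⁻¹
[OH⁻] = (4.20×10⁻⁵)(51)/161 = 1.33×10⁻⁵ mol L⁻¹
Q = [Mn²⁺][OH⁻]^2 = 7.91×10⁻¹⁵
Q = 7.91×10⁻¹⁵ < Ksp = 1.34×10⁻¹³, so the solution is unsaturated and no precipitate forms.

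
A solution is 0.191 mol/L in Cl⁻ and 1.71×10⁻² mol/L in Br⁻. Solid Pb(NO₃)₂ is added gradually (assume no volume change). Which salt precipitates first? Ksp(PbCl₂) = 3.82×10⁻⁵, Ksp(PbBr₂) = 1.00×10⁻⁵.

Each salt precipitates once Q = Ksp for that salt.
For PbCl₂: [Pb²⁺] = (Ksp/[Cl⁻]^2) = 1.05×10⁻³ mol/L
For PbBr₂: [Pb²⁺] = (Ksp/[Br⁻]^2) = 3.42×10⁻² mol/L
Since PbCl₂ needs less Pb²⁺ to reach saturation, it precipitates first.

PbCl₂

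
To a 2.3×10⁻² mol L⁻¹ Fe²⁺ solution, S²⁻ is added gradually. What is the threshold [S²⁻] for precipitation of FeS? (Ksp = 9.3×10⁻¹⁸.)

4.0×10⁻¹⁶ M

The threshold for precipitation is Q = Ksp.
FeS(s) ⇌ Fe²⁺(aq) + S²⁻(aq)
Ksp = [Fe²⁺][S²⁻] = [S²⁻](2.3×10⁻²)
[S²⁻] = 9.3×10⁻¹⁸ / (2.3×10⁻²) = 4.0×10⁻¹⁶
[S²⁻] = 4.0×10⁻¹⁶ mol L⁻¹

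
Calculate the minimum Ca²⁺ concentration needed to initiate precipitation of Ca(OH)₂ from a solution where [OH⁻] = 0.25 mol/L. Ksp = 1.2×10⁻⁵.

1.9×10⁻⁴ M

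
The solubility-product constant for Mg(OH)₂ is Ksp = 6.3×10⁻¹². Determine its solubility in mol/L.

Mg(OH)₂(s) ⇌ Mg²⁺(aq) + 2 OH⁻(aq)
Let s be the molar solubility. Then [Mg²⁺] = s and [OH⁻] = 2s.
Ksp = [Mg²⁺][OH⁻]^2 = s · (2s)^2 = 4s^3
4s^3 = 6.3×10⁻¹²  ⇒  s^3 = 1.6×10⁻¹²
s = (1.6×10⁻¹²)^(1/3) = 1.2×10⁻⁴ mol/L

1.2×10⁻⁴ M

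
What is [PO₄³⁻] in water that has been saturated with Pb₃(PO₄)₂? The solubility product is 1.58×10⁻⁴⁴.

Pb₃(PO₄)₂(s) ⇌ 3 Pb²⁺(aq) + 2 PO₄³⁻(aq)
If s mol/L of Pb₃(PO₄)₂ dissolves, [Pb²⁺] = 3s and [PO₄³⁻] = 2s.
Ksp = [Pb²⁺]^3[PO₄³⁻]^2 = (3s)^3 · (2s)^2 = 108s^5 = 1.58×10⁻⁴⁴
s = 6.81×10⁻¹⁰ mol L⁻¹
[PO₄³⁻] = 2s = 1.36×10⁻⁹ mol L⁻¹

1.36×10⁻⁹ M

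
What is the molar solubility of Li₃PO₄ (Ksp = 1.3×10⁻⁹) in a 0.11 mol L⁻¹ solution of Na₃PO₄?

Li₃PO₄(s) ⇌ 3 Li⁺(aq) + PO₄³⁻(aq)
With PO₄³⁻ already at 0.11 mol L⁻¹ and s small, take [PO₄³⁻] ≈ 0.11 mol L⁻¹ and [Li⁺] = 3s.
Ksp = [Li⁺]^3[PO₄³⁻] = (3s)^3(0.11)
(3s)^3 = 1.3×10⁻⁹ / (0.11) = 1.2×10⁻⁸
s = 7.6×10⁻⁴ mol L⁻¹

7.6×10⁻⁴ M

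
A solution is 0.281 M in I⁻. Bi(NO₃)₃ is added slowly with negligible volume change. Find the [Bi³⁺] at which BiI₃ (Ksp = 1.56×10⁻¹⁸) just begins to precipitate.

A salt starts to precipitate once the ion product Q reaches its Ksp.
BiI₃(s) ⇌ Bi³⁺(aq) + 3 I⁻(aq)
Ksp = [Bi³⁺][I⁻]^3 = [Bi³⁺](0.281)^3
[Bi³⁺] = 1.56×10⁻¹⁸ / (0.281)^3 = 7.03×10⁻¹⁷
[Bi³⁺] = 7.03×10⁻¹⁷ M

7.03×10⁻¹⁷ M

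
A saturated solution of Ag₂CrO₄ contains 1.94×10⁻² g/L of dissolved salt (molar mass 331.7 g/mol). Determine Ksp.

Ksp = 8.00×10⁻¹³

Convert to molarity: s = 1.94×10⁻² / 331.7 = 5.8487×10⁻⁵ mol/L
Ag₂CrO₄(s) ⇌ 2 Ag⁺(aq) + CrO₄²⁻(aq)
For each mole of Ag₂CrO₄ that dissolves per liter, [Ag⁺] = 2s and [CrO₄²⁻] = s; let s denote this solubility.
Ksp = [Ag⁺]^2[CrO₄²⁻] = (2s)^2 · s = 4s^3
Ksp = 4 × (5.8487×10⁻⁵)^3 = 8.00×10⁻¹³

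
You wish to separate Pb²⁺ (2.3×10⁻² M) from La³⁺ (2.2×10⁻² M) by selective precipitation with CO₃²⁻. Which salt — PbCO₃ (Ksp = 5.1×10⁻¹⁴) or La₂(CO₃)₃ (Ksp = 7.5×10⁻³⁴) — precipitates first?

PbCO₃

Precipitation begins when Q = Ksp.
For PbCO₃: [CO₃²⁻] = (Ksp/[Pb²⁺]) = 2.2×10⁻¹² M
For La₂(CO₃)₃: [CO₃²⁻] = (Ksp/[La³⁺]^2)^(1/3) = 1.2×10⁻¹⁰ M
PbCO₃ requires the lower [CO₃²⁻], so it precipitates first.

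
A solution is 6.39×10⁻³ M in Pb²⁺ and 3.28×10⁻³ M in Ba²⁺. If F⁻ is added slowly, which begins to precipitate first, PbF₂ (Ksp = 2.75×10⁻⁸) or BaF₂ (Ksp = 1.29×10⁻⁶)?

Precipitation begins when Q = Ksp.
For PbF₂: [F⁻] = (Ksp/[Pb²⁺])^(1/2) = 2.07×10⁻³ M
For BaF₂: [F⁻] = (Ksp/[Ba²⁺])^(1/2) = 1.98×10⁻² M
The smaller threshold [F⁻] is reached first, so PbF₂ precipitates first.

PbF₂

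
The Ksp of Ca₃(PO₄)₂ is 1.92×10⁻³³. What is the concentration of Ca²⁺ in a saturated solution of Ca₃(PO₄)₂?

Ca₃(PO₄)₂(s) ⇌ 3 Ca²⁺(aq) + 2 PO₄³⁻(aq)
For each mole of Ca₃(PO₄)₂ that dissolves per liter, [Ca²⁺] = 3s and [PO₄³⁻] = 2s; let s denote this solubility.
Ksp = [Ca²⁺]^3[PO₄³⁻]^2 = (3s)^3 · (2s)^2 = 108s^5 = 1.92×10⁻³³
s = 1.12×10⁻⁷ mol L⁻¹
[Ca²⁺] = 3s = 3.37×10⁻⁷ mol L⁻¹

3.37×10⁻⁷ M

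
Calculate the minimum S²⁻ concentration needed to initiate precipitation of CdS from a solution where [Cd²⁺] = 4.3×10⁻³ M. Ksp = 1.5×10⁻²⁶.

3.5×10⁻²⁴ M

A salt starts to precipitate once the ion product Q reaches its Ksp.
CdS(s) ⇌ Cd²⁺(aq) + S²⁻(aq)
Ksp = [Cd²⁺][S²⁻] = [S²⁻](4.3×10⁻³)
[S²⁻] = 1.5×10⁻²⁶ / (4.3×10⁻³) = 3.5×10⁻²⁴
[S²⁻] = 3.5×10⁻²⁴ M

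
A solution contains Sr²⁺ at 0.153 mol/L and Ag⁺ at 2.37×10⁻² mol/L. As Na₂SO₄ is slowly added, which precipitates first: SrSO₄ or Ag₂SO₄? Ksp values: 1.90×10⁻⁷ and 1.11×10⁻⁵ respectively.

SrSO₄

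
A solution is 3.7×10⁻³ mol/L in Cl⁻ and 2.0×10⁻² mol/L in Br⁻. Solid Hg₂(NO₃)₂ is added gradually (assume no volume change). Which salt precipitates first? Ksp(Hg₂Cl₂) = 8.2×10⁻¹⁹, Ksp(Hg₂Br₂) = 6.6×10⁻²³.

Hg₂Br₂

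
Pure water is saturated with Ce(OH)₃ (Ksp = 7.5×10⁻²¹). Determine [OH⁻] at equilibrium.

1.2×10⁻⁵ M

Ce(OH)₃(s) ⇌ Ce³⁺(aq) + 3 OH⁻(aq)
For each mole of Ce(OH)₃ that dissolves per liter, [Ce³⁺] = s and [OH⁻] = 3s; let s denote this solubility.
Ksp = [Ce³⁺][OH⁻]^3 = s · (3s)^3 = 27s^4 = 7.5×10⁻²¹
s = 4.1×10⁻⁶ mol/L
[OH⁻] = 3s = 1.2×10⁻⁵ mol/L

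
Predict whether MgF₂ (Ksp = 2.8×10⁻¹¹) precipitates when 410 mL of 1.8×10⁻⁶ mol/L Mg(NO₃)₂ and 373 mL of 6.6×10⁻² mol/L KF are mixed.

Yes

After mixing, V = 410 mL + 373 mL = 783 mL.
[Mg²⁺] = (1.8×10⁻⁶)(410)/783 = 9.4×10⁻⁷ mol/L
[F⁻] = (6.6×10⁻²)(373)/783 = 3.1×10⁻² mol/L
Q = [Mg²⁺][F⁻]^2 = 9.3×10⁻¹⁰
Since Q (9.3×10⁻¹⁰) exceeds Ksp (2.8×10⁻¹¹), MgF₂ will precipitate.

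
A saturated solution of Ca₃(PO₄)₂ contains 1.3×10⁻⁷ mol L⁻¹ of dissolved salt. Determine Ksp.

Ksp = 4.0×10⁻³³

Ca₃(PO₄)₂(s) ⇌ 3 Ca²⁺(aq) + 2 PO₄³⁻(aq)
If s mol/L of Ca₃(PO₄)₂ dissolves, [Ca²⁺] = 3s and [PO₄³⁻] = 2s.
Ksp = [Ca²⁺]^3[PO₄³⁻]^2 = (3s)^3 · (2s)^2 = 108s^5
Ksp = 108 × (1.3×10⁻⁷)^5 = 4.0×10⁻³³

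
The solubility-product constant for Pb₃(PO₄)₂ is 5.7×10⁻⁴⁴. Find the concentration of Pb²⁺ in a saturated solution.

2.6×10⁻⁹ M

Pb₃(PO₄)₂(s) ⇌ 3 Pb²⁺(aq) + 2 PO₄³⁻(aq)
Let s be the molar solubility. Then [Pb²⁺] = 3s and [PO₄³⁻] = 2s.
Ksp = [Pb²⁺]^3[PO₄³⁻]^2 = (3s)^3 · (2s)^2 = 108s^5 = 5.7×10⁻⁴⁴
s = 8.8×10⁻¹⁰ mol L⁻¹
[Pb²⁺] = 3s = 2.6×10⁻⁹ mol L⁻¹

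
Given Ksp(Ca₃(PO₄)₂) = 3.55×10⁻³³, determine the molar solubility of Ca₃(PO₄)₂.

Ca₃(PO₄)₂(s) ⇌ 3 Ca²⁺(aq) + 2 PO₄³⁻(aq)
Let s be the molar solubility. Then [Ca²⁺] = 3s and [PO₄³⁻] = 2s.
Ksp = [Ca²⁺]^3[PO₄³⁻]^2 = (3s)^3 · (2s)^2 = 108s^5
108s^5 = 3.55×10⁻³³  ⇒  s^5 = 3.29×10⁻³⁵
s = (3.29×10⁻³⁵)^(1/5) = 1.27×10⁻⁷ mol L⁻¹

1.27×10⁻⁷ M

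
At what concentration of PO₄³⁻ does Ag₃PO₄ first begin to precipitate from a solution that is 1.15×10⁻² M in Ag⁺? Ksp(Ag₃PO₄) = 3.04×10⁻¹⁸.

2.00×10⁻¹² M

Precipitation of each salt begins when its ion product equals Ksp.
Ag₃PO₄(s) ⇌ 3 Ag⁺(aq) + PO₄³⁻(aq)
Ksp = [Ag⁺]^3[PO₄³⁻] = [PO₄³⁻](1.15×10⁻²)^3
[PO₄³⁻] = 3.04×10⁻¹⁸ / (1.15×10⁻²)^3 = 2.00×10⁻¹²
[PO₄³⁻] = 2.00×10⁻¹² M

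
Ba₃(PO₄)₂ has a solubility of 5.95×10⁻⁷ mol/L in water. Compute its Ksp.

Ba₃(PO₄)₂(s) ⇌ 3 Ba²⁺(aq) + 2 PO₄³⁻(aq)
With molar solubility s: [Ba²⁺] = 3s, [PO₄³⁻] = 2s.
Ksp = [Ba²⁺]^3[PO₄³⁻]^2 = (3s)^3 · (2s)^2 = 108s^5
Ksp = 108 × (5.95×10⁻⁷)^5 = 8.05×10⁻³⁰

Ksp = 8.05×10⁻³⁰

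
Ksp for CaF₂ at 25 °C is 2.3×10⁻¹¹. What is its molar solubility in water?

CaF₂(s) ⇌ Ca²⁺(aq) + 2 F⁻(aq)
Call the molar solubility s, so that [Ca²⁺] = s and [F⁻] = 2s.
Ksp = [Ca²⁺][F⁻]^2 = s · (2s)^2 = 4s^3
4s^3 = 2.3×10⁻¹¹  ⇒  s^3 = 5.8×10⁻¹²
s = (5.8×10⁻¹²)^(1/3) = 1.8×10⁻⁴ M

1.8×10⁻⁴ M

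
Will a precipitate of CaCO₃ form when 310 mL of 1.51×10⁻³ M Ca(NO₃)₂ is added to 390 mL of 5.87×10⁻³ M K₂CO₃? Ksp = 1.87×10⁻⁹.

After mixing, V = 310 mL + 390 mL = 700 mL.
[Ca²⁺] = (1.51×10⁻³)(310)/700 = 6.69×10⁻⁴ M
[CO₃²⁻] = (5.87×10⁻³)(390)/700 = 3.27×10⁻³ M
Q = [Ca²⁺][CO₃²⁻] = 2.19×10⁻⁶
Q = 2.19×10⁻⁶ > Ksp = 1.87×10⁻⁹, so the solution is supersaturated and CaCO₃ precipitates.

Yes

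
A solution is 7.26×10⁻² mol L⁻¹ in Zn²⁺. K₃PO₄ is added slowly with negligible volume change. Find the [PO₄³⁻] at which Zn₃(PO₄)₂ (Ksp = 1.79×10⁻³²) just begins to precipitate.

6.84×10⁻¹⁵ M

Precipitation of each salt begins when its ion product equals Ksp.
Zn₃(PO₄)₂(s) ⇌ 3 Zn²⁺(aq) + 2 PO₄³⁻(aq)
Ksp = [Zn²⁺]^3[PO₄³⁻]^2 = [PO₄³⁻]^2(7.26×10⁻²)^3
[PO₄³⁻]^2 = 1.79×10⁻³² / (7.26×10⁻²)^3 = 4.68×10⁻²⁹
[PO₄³⁻] = 6.84×10⁻¹⁵ mol L⁻¹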